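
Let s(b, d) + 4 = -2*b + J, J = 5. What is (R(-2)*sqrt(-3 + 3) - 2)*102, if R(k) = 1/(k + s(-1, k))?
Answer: -204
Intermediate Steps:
s(b, d) = 1 - 2*b (s(b, d) = -4 + (-2*b + 5) = -4 + (5 - 2*b) = 1 - 2*b)
R(k) = 1/(3 + k) (R(k) = 1/(k + (1 - 2*(-1))) = 1/(k + (1 + 2)) = 1/(k + 3) = 1/(3 + k))
(R(-2)*sqrt(-3 + 3) - 2)*102 = (sqrt(-3 + 3)/(3 - 2) - 2)*102 = (sqrt(0)/1 - 2)*102 = (1*0 - 2)*102 = (0 - 2)*102 = -2*102 = -204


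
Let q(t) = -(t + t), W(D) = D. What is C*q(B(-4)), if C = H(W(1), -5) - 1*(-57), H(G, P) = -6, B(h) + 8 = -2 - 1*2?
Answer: 1224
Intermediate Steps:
B(h) = -12 (B(h) = -8 + (-2 - 1*2) = -8 + (-2 - 2) = -8 - 4 = -12)
C = 51 (C = -6 - 1*(-57) = -6 + 57 = 51)
q(t) = -2*t
C*q(B(-4)) = 51*(-2*(-12)) = 51*24 = 1224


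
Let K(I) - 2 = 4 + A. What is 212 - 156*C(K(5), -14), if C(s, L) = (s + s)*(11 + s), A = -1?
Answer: -24748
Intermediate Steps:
K(I) = 5 (K(I) = 2 + (4 - 1) = 2 + 3 = 5)
C(s, L) = 2*s*(11 + s) (C(s, L) = (2*s)*(11 + s) = 2*s*(11 + s))
212 - 156*C(K(5), -14) = 212 - 312*5*(11 + 5) = 212 - 312*5*16 = 212 - 156*160 = 212 - 24960 = -24748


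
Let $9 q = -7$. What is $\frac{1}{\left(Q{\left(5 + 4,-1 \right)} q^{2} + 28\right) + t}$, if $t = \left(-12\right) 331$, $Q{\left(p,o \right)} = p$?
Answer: $- \frac{9}{35447} \approx -0.0002539$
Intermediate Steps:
$q = - \frac{7}{9}$ ($q = \frac{1}{9} \left(-7\right) = - \frac{7}{9} \approx -0.77778$)
$t = -3972$
$\frac{1}{\left(Q{\left(5 + 4,-1 \right)} q^{2} + 28\right) + t} = \frac{1}{\left(\left(5 + 4\right) \left(- \frac{7}{9}\right)^{2} + 28\right) - 3972} = \frac{1}{\left(9 \cdot \frac{49}{81} + 28\right) - 3972} = \frac{1}{\left(\frac{49}{9} + 28\right) - 3972} = \frac{1}{\frac{301}{9} - 3972} = \frac{1}{- \frac{35447}{9}} = - \frac{9}{35447}$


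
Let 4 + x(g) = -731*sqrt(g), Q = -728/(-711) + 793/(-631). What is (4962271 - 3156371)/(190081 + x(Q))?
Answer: 2264713735605975/238369497240158 + 58240275*I*sqrt(5206977295)/238369497240158 ≈ 9.5009 + 0.017631*I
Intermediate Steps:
Q = -104455/448641 (Q = -728*(-1/711) + 793*(-1/631) = 728/711 - 793/631 = -104455/448641 ≈ -0.23283)
x(g) = -4 - 731*sqrt(g)
(4962271 - 3156371)/(190081 + x(Q)) = (4962271 - 3156371)/(190081 + (-4 - 731*I*sqrt(5206977295)/149547)) = 1805900/(190081 + (-4 - 731*I*sqrt(5206977295)/149547)) = 1805900/(190077 - 731*I*sqrt(5206977295)/149547)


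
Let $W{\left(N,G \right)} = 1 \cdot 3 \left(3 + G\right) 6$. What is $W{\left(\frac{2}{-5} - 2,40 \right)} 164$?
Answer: $126936$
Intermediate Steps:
$W{\left(N,G \right)} = 54 + 18 G$ ($W{\left(N,G \right)} = 3 \left(18 + 6 G\right) = 54 + 18 G$)
$W{\left(\frac{2}{-5} - 2,40 \right)} 164 = \left(54 + 18 \cdot 40\right) 164 = \left(54 + 720\right) 164 = 774 \cdot 164 = 126936$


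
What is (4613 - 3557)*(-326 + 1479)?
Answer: 1217568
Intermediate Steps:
(4613 - 3557)*(-326 + 1479) = 1056*1153 = 1217568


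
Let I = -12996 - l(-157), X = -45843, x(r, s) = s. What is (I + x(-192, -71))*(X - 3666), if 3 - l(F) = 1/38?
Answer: 24589090431/38 ≈ 6.4708e+8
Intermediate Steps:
l(F) = 113/38 (l(F) = 3 - 1/38 = 113/38)
I = -493961/38 (I = -12996 - 1*113/38 = -12996 - 113/38 = -493961/38 ≈ -12999.)
(I + x(-192, -71))*(X - 3666) = (-493961/38 - 71)*(-45843 - 3666) = -496659/38*(-49509) = 24589090431/38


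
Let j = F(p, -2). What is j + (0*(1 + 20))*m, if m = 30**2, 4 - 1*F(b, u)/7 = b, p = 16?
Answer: -84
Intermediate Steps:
F(b, u) = 28 - 7*b
m = 900
j = -84 (j = 28 - 7*16 = 28 - 112 = -84)
j + (0*(1 + 20))*m = -84 + (0*(1 + 20))*900 = -84 + (0*21)*900 = -84 + 0*900 = -84 + 0 = -84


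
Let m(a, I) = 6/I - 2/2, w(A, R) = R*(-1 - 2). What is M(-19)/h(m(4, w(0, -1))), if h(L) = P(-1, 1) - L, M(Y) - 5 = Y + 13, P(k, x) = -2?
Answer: 1/3 ≈ 0.33333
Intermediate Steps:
w(A, R) = -3*R (w(A, R) = R*(-3) = -3*R)
m(a, I) = -1 + 6/I (m(a, I) = 6/I - 2*1/2 = 6/I - 1 = -1 + 6/I)
M(Y) = 18 + Y (M(Y) = 5 + (Y + 13) = 5 + (13 + Y) = 18 + Y)
h(L) = -2 - L
M(-19)/h(m(4, w(0, -1))) = (18 - 19)/(-2 - (6 - (-3)*(-1))/((-3*(-1)))) = -1/(-2 - (6 - 1*3)/3) = -1/(-2 - (6 - 3)/3) = -1/(-2 - 3/3) = -1/(-2 - 1*1) = -1/(-2 - 1) = -1/(-3) = -1*(-1/3) = 1/3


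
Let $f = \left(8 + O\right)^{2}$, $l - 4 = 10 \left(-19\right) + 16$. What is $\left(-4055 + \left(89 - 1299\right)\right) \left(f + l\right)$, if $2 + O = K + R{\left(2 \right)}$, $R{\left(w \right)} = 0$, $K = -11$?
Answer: $763425$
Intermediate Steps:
$l = -170$ ($l = 4 + \left(10 \left(-19\right) + 16\right) = 4 + \left(-190 + 16\right) = 4 - 174 = -170$)
$O = -13$ ($O = -2 + \left(-11 + 0\right) = -2 - 11 = -13$)
$f = 25$ ($f = \left(8 - 13\right)^{2} = \left(-5\right)^{2} = 25$)
$\left(-4055 + \left(89 - 1299\right)\right) \left(f + l\right) = \left(-4055 + \left(89 - 1299\right)\right) \left(25 - 170\right) = \left(-4055 - 1210\right) \left(-145\right) = \left(-5265\right) \left(-145\right) = 763425$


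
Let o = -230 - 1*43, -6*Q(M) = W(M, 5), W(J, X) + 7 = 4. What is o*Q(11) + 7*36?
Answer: 231/2 ≈ 115.50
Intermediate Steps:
W(J, X) = -3 (W(J, X) = -7 + 4 = -3)
Q(M) = ½ (Q(M) = -⅙*(-3) = ½)
o = -273 (o = -230 - 43 = -273)
o*Q(11) + 7*36 = -273*½ + 7*36 = -273/2 + 252 = 231/2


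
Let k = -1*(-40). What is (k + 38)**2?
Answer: 6084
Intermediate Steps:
k = 40
(k + 38)**2 = (40 + 38)**2 = 78**2 = 6084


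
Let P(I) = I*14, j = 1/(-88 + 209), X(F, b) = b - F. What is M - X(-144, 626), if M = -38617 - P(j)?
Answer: -4765841/121 ≈ -39387.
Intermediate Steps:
j = 1/121 ≈ 0.0082645
P(I) = 14*I
M = -4672671/121 (M = -38617 - 14/121 = -4672671/121 ≈ -38617.)
M - X(-144, 626) = -4672671/121 - (626 - 1*(-144)) = -4672671/121 - (626 + 144) = -4672671/121 - 1*770 = -4672671/121 - 770 = -4765841/121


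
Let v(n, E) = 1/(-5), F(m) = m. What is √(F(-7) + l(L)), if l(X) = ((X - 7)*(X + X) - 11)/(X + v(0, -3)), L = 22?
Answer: √270538/109 ≈ 4.7719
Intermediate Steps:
v(n, E) = -⅕
l(X) = (-11 + 2*X*(-7 + X))/(-⅕ + X) (l(X) = ((X - 7)*(X + X) - 11)/(X - ⅕) = ((-7 + X)*(2*X) - 11)/(-⅕ + X) = (2*X*(-7 + X) - 11)/(-⅕ + X) = (-11 + 2*X*(-7 + X))/(-⅕ + X))
√(F(-7) + l(L)) = √(-7 + 5*(-11 - 14*22 + 2*22²)/(-1 + 5*22)) = √(-7 + 5*(-11 - 308 + 2*484)/(-1 + 110)) = √(-7 + 5*(-11 - 308 + 968)/109) = √(-7 + 5*(1/109)*649) = √(-7 + 3245/109) = √(2482/109) = √270538/109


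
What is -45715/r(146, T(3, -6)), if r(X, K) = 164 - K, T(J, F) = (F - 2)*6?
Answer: -45715/212 ≈ -215.64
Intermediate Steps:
T(J, F) = -12 + 6*F (T(J, F) = (-2 + F)*6 = -12 + 6*F)
-45715/r(146, T(3, -6)) = -45715/(164 - (-12 + 6*(-6))) = -45715/(164 - (-12 - 36)) = -45715/(164 - 1*(-48)) = -45715/(164 + 48) = -45715/212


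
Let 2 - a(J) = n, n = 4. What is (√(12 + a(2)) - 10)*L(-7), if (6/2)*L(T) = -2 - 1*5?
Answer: 70/3 - 7*√10/3 ≈ 15.955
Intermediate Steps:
L(T) = -7/3 (L(T) = (-2 - 1*5)/3 = (-2 - 5)/3 = (⅓)*(-7) = -7/3)
a(J) = -2 (a(J) = 2 - 1*4 = 2 - 4 = -2)
(√(12 + a(2)) - 10)*L(-7) = (√(12 - 2) - 10)*(-7/3) = (√10 - 10)*(-7/3) = (-10 + √10)*(-7/3) = 70/3 - 7*√10/3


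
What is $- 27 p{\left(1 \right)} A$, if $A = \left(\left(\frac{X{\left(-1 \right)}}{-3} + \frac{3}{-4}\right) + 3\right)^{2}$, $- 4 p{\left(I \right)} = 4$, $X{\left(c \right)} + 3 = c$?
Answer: $\frac{5547}{16} \approx 346.69$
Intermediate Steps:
$X{\left(c \right)} = -3 + c$
$p{\left(I \right)} = -1$ ($p{\left(I \right)} = \left(- \frac{1}{4}\right) 4 = -1$)
$A = \frac{1849}{144}$ ($A = \left(\left(\frac{-3 - 1}{-3} + \frac{3}{-4}\right) + 3\right)^{2} = \left(\left(\left(-4\right) \left(- \frac{1}{3}\right) + 3 \left(- \frac{1}{4}\right)\right) + 3\right)^{2} = \left(\left(\frac{4}{3} - \frac{3}{4}\right) + 3\right)^{2} = \left(\frac{7}{12} + 3\right)^{2} = \left(\frac{43}{12}\right)^{2} = \frac{1849}{144} \approx 12.84$)
$- 27 p{\left(1 \right)} A = \left(-27\right) \left(-1\right) \frac{1849}{144} = 27 \cdot \frac{1849}{144} = \frac{5547}{16}$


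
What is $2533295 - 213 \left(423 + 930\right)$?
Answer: $2245106$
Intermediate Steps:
$2533295 - 213 \left(423 + 930\right) = 2533295 - 213 \cdot 1353 = 2533295 - 288189 = 2245106$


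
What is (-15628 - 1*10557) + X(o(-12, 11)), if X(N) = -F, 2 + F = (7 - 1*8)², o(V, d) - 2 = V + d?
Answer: -26184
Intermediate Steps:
o(V, d) = 2 + V + d (o(V, d) = 2 + (V + d) = 2 + V + d)
F = -1 (F = -2 + (7 - 1*8)² = -2 + (7 - 8)² = -2 + (-1)² = -2 + 1 = -1)
X(N) = 1 (X(N) = -1*(-1) = 1)
(-15628 - 1*10557) + X(o(-12, 11)) = (-15628 - 1*10557) + 1 = (-15628 - 10557) + 1 = -26185 + 1 = -26184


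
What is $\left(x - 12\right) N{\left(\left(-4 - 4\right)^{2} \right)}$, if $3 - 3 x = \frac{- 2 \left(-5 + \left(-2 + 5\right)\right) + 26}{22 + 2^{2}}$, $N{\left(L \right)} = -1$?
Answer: $\frac{148}{13} \approx 11.385$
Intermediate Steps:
$x = \frac{8}{13}$ ($x = 1 - \frac{\left(- 2 \left(-5 + \left(-2 + 5\right)\right) + 26\right) \frac{1}{22 + 2^{2}}}{3} = 1 - \frac{\left(- 2 \left(-5 + 3\right) + 26\right) \frac{1}{22 + 4}}{3} = 1 - \frac{\left(\left(-2\right) \left(-2\right) + 26\right) \frac{1}{26}}{3} = 1 - \frac{\left(4 + 26\right) \frac{1}{26}}{3} = 1 - \frac{30 \cdot \frac{1}{26}}{3} = 1 - \frac{5}{13} = \frac{8}{13} \approx 0.61539$)
$\left(x - 12\right) N{\left(\left(-4 - 4\right)^{2} \right)} = \left(\frac{8}{13} - 12\right) \left(-1\right) = \left(- \frac{148}{13}\right) \left(-1\right) = \frac{148}{13}$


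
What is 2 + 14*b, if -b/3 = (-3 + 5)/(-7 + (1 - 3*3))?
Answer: 38/5 ≈ 7.6000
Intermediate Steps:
b = ⅖ (b = -3*(-3 + 5)/(-7 + (1 - 3*3)) = -6/(-7 + (1 - 9)) = -6/(-7 - 8) = -6/(-15) = -6*(-1)/15 = -3*(-2/15) = ⅖ ≈ 0.40000)
2 + 14*b = 2 + 14*(⅖) = 2 + 28/5 = 38/5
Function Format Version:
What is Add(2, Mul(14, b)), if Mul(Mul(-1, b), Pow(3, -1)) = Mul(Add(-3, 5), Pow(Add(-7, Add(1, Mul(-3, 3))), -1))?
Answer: Rational(38, 5) ≈ 7.6000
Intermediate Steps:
b = Rational(2, 5) (b = Mul(-3, Mul(Add(-3, 5), Pow(Add(-7, Add(1, Mul(-3, 3))), -1))) = Mul(-3, Mul(2, Pow(Add(-7, Add(1, -9)), -1))) = Mul(-3, Mul(2, Pow(Add(-7, -8), -1))) = Mul(-3, Mul(2, Pow(-15, -1))) = Mul(-3, Mul(2, Rational(-1, 15))) = Mul(-3, Rational(-2, 15)) = Rational(2, 5) ≈ 0.40000)
Add(2, Mul(14, b)) = Add(2, Mul(14, Rational(2, 5))) = Add(2, Rational(28, 5)) = Rational(38, 5)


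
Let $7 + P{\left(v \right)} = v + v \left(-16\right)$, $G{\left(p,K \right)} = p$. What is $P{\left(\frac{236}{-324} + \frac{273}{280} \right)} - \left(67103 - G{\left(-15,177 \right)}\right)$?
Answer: $- \frac{14499799}{216} \approx -67129.0$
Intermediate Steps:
$P{\left(v \right)} = -7 - 15 v$ ($P{\left(v \right)} = -7 + \left(v + v \left(-16\right)\right) = -7 + \left(v - 16 v\right) = -7 - 15 v$)
$P{\left(\frac{236}{-324} + \frac{273}{280} \right)} - \left(67103 - G{\left(-15,177 \right)}\right) = \left(-7 - 15 \left(\frac{236}{-324} + \frac{273}{280}\right)\right) - \left(67103 - -15\right) = \left(-7 - 15 \left(236 \left(- \frac{1}{324}\right) + 273 \cdot \frac{1}{280}\right)\right) - \left(67103 + 15\right) = \left(-7 - 15 \left(- \frac{59}{81} + \frac{39}{40}\right)\right) - 67118 = \left(-7 - \frac{799}{216}\right) - 67118 = - \frac{2311}{216} - 67118 = - \frac{14499799}{216}$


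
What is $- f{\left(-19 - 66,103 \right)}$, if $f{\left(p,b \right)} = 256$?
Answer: $-256$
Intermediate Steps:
$- f{\left(-19 - 66,103 \right)} = \left(-1\right) 256 = -256$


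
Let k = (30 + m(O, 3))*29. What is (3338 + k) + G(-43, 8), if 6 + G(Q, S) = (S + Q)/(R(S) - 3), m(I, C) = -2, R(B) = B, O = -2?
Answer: 4137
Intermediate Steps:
k = 812 (k = (30 - 2)*29 = 28*29 = 812)
G(Q, S) = -6 + (Q + S)/(-3 + S) (G(Q, S) = -6 + (S + Q)/(S - 3) = -6 + (Q + S)/(-3 + S))
(3338 + k) + G(-43, 8) = (3338 + 812) + (18 - 43 - 5*8)/(-3 + 8) = 4150 + (18 - 43 - 40)/5 = 4150 + (⅕)*(-65) = 4150 - 13 = 4137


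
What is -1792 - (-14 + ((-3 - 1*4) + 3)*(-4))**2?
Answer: -1796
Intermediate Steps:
-1792 - (-14 + ((-3 - 1*4) + 3)*(-4))**2 = -1792 - (-14 + ((-3 - 4) + 3)*(-4))**2 = -1792 - (-14 + (-7 + 3)*(-4))**2 = -1792 - (-14 - 4*(-4))**2 = -1792 - (-14 + 16)**2 = -1792 - 1*2**2 = -1792 - 1*4 = -1792 - 4 = -1796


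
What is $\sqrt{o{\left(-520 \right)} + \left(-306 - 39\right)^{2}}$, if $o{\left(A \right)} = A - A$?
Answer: $345$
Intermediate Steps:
$o{\left(A \right)} = 0$
$\sqrt{o{\left(-520 \right)} + \left(-306 - 39\right)^{2}} = \sqrt{0 + \left(-306 - 39\right)^{2}} = \sqrt{0 + \left(-345\right)^{2}} = \sqrt{0 + 119025} = \sqrt{119025} = 345$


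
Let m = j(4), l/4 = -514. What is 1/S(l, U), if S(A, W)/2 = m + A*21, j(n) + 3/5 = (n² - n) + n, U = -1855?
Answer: -5/431606 ≈ -1.1585e-5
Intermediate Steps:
l = -2056 (l = 4*(-514) = -2056)
j(n) = -⅗ + n² (j(n) = -⅗ + ((n² - n) + n) = -⅗ + n²)
m = 77/5 (m = -⅗ + 4² = -⅗ + 16 = 77/5 ≈ 15.400)
S(A, W) = 154/5 + 42*A (S(A, W) = 2*(77/5 + A*21) = 2*(77/5 + 21*A) = 154/5 + 42*A)
1/S(l, U) = 1/(154/5 + 42*(-2056)) = 1/(154/5 - 86352) = 1/(-431606/5) = -5/431606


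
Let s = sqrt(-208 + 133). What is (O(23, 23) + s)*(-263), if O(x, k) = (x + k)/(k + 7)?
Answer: -6049/15 - 1315*I*sqrt(3) ≈ -403.27 - 2277.6*I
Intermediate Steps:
O(x, k) = (k + x)/(7 + k)
s = 5*I*sqrt(3) (s = sqrt(-75) = 5*I*sqrt(3) ≈ 8.6602*I)
(O(23, 23) + s)*(-263) = ((23 + 23)/(7 + 23) + 5*I*sqrt(3))*(-263) = (46/30 + 5*I*sqrt(3))*(-263) = ((1/30)*46 + 5*I*sqrt(3))*(-263) = (23/15 + 5*I*sqrt(3))*(-263) = -6049/15 - 1315*I*sqrt(3)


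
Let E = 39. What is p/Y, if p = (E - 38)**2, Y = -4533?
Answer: -1/4533 ≈ -0.00022060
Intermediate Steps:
p = 1 (p = (39 - 38)**2 = 1**2 = 1)
p/Y = 1/(-4533) = 1*(-1/4533) = -1/4533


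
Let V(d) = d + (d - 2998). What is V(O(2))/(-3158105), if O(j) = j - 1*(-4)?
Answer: 2986/3158105 ≈ 0.00094550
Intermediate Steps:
O(j) = 4 + j (O(j) = j + 4 = 4 + j)
V(d) = -2998 + 2*d (V(d) = d + (-2998 + d) = -2998 + 2*d)
V(O(2))/(-3158105) = (-2998 + 2*(4 + 2))/(-3158105) = (-2998 + 2*6)*(-1/3158105) = (-2998 + 12)*(-1/3158105) = -2986*(-1/3158105) = 2986/3158105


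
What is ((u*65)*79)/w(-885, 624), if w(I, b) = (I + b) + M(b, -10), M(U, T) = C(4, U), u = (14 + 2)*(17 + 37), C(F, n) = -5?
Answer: -2218320/133 ≈ -16679.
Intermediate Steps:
u = 864 (u = 16*54 = 864)
M(U, T) = -5
w(I, b) = -5 + I + b (w(I, b) = (I + b) - 5 = -5 + I + b)
((u*65)*79)/w(-885, 624) = ((864*65)*79)/(-5 - 885 + 624) = (56160*79)/(-266) = 4436640*(-1/266) = -2218320/133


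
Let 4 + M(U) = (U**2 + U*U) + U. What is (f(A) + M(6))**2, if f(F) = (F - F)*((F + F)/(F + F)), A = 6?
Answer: 5476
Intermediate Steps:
f(F) = 0 (f(F) = 0*((2*F)/((2*F))) = 0*((2*F)*(1/(2*F))) = 0*1 = 0)
M(U) = -4 + U + 2*U**2 (M(U) = -4 + ((U**2 + U*U) + U) = -4 + ((U**2 + U**2) + U) = -4 + (2*U**2 + U) = -4 + (U + 2*U**2) = -4 + U + 2*U**2)
(f(A) + M(6))**2 = (0 + (-4 + 6 + 2*6**2))**2 = (0 + (-4 + 6 + 2*36))**2 = (0 + (-4 + 6 + 72))**2 = (0 + 74)**2 = 74**2 = 5476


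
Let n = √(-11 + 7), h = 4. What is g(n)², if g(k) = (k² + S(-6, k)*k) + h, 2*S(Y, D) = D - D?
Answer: 0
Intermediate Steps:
S(Y, D) = 0 (S(Y, D) = (D - D)/2 = (½)*0 = 0)
n = 2*I (n = √(-4) = 2*I ≈ 2.0*I)
g(k) = 4 + k² (g(k) = (k² + 0*k) + 4 = (k² + 0) + 4 = k² + 4 = 4 + k²)
g(n)² = (4 + (2*I)²)² = (4 - 4)² = 0² = 0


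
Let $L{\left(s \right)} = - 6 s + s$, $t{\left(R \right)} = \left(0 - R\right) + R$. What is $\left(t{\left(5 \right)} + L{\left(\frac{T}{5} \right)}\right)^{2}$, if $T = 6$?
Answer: $36$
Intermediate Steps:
$t{\left(R \right)} = 0$ ($t{\left(R \right)} = - R + R = 0$)
$L{\left(s \right)} = - 5 s$
$\left(t{\left(5 \right)} + L{\left(\frac{T}{5} \right)}\right)^{2} = \left(0 - 5 \cdot \frac{6}{5}\right)^{2} = \left(0 - 5 \cdot 6 \cdot \frac{1}{5}\right)^{2} = \left(0 - 6\right)^{2} = \left(-6\right)^{2} = 36$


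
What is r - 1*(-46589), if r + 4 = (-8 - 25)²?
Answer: 47674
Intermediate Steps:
r = 1085 (r = -4 + (-8 - 25)² = -4 + (-33)² = -4 + 1089 = 1085)
r - 1*(-46589) = 1085 - 1*(-46589) = 1085 + 46589 = 47674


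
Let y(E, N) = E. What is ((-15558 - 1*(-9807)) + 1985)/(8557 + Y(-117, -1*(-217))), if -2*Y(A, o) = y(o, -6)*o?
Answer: 7532/29975 ≈ 0.25128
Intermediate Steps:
Y(A, o) = -o**2/2 (Y(A, o) = -o*o/2 = -o**2/2)
((-15558 - 1*(-9807)) + 1985)/(8557 + Y(-117, -1*(-217))) = ((-15558 - 1*(-9807)) + 1985)/(8557 - (-1*(-217))**2/2) = ((-15558 + 9807) + 1985)/(8557 - 1/2*217**2) = (-5751 + 1985)/(8557 - 1/2*47089) = -3766/(8557 - 47089/2) = -3766/(-29975/2) = -3766*(-2/29975) = 7532/29975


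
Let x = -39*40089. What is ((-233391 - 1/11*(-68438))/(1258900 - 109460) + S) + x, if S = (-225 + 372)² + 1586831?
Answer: 568578342097/12643840 ≈ 44969.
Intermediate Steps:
S = 1608440 (S = 147² + 1586831 = 21609 + 1586831 = 1608440)
x = -1563471
((-233391 - 1/11*(-68438))/(1258900 - 109460) + S) + x = ((-233391 - 1/11*(-68438))/(1258900 - 109460) + 1608440) - 1563471 = ((-233391 - 1*1/11*(-68438))/1149440 + 1608440) - 1563471 = ((-233391 - 1/11*(-68438))*(1/1149440) + 1608440) - 1563471 = ((-233391 + 68438/11)*(1/1149440) + 1608440) - 1563471 = (-2498863/11*1/1149440 + 1608440) - 1563471 = (-2498863/12643840 + 1608440) - 1563471 = 20336855510737/12643840 - 1563471 = 568578342097/12643840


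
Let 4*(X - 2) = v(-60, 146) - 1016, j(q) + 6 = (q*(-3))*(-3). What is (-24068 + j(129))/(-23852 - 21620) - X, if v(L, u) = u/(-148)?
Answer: 425243641/1682464 ≈ 252.75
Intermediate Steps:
j(q) = -6 + 9*q (j(q) = -6 + (q*(-3))*(-3) = -6 - 3*q*(-3) = -6 + 9*q)
v(L, u) = -u/148 (v(L, u) = u*(-1/148) = -u/148)
X = -74665/296 (X = 2 + (-1/148*146 - 1016)/4 = 2 + (-73/74 - 1016)/4 = 2 + (1/4)*(-75257/74) = 2 - 75257/296 = -74665/296 ≈ -252.25)
(-24068 + j(129))/(-23852 - 21620) - X = (-24068 + (-6 + 9*129))/(-23852 - 21620) - 1*(-74665/296) = (-24068 + (-6 + 1161))/(-45472) + 74665/296 = (-24068 + 1155)*(-1/45472) + 74665/296 = -22913*(-1/45472) + 74665/296 = 22913/45472 + 74665/296 = 425243641/1682464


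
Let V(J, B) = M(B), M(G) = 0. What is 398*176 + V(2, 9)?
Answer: 70048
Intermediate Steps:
V(J, B) = 0
398*176 + V(2, 9) = 398*176 + 0 = 70048 + 0 = 70048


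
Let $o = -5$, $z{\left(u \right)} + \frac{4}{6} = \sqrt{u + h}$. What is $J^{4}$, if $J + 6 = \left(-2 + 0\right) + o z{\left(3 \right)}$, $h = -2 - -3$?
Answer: $\frac{3748096}{81} \approx 46273.0$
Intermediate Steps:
$h = 1$ ($h = -2 + 3 = 1$)
$z{\left(u \right)} = - \frac{2}{3} + \sqrt{1 + u}$ ($z{\left(u \right)} = - \frac{2}{3} + \sqrt{u + 1} = - \frac{2}{3} + \sqrt{1 + u}$)
$J = - \frac{44}{3}$ ($J = -6 + \left(\left(-2 + 0\right) - 5 \left(- \frac{2}{3} + \sqrt{1 + 3}\right)\right) = -6 - \left(2 + 5 \left(- \frac{2}{3} + \sqrt{4}\right)\right) = -6 - \left(2 + 5 \left(- \frac{2}{3} + 2\right)\right) = -6 - \frac{26}{3} = - \frac{44}{3} \approx -14.667$)
$J^{4} = \left(- \frac{44}{3}\right)^{4} = \frac{3748096}{81}$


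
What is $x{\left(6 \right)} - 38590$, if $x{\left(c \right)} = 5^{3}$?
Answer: $-38465$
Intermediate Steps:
$x{\left(c \right)} = 125$
$x{\left(6 \right)} - 38590 = 125 - 38590 = -38465$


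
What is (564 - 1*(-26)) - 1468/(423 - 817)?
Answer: 116964/197 ≈ 593.73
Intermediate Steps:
(564 - 1*(-26)) - 1468/(423 - 817) = (564 + 26) - 1468/(-394) = 590 - 1468*(-1/394) = 590 + 734/197 = 116964/197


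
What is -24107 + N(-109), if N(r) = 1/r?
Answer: -2627664/109 ≈ -24107.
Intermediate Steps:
-24107 + N(-109) = -24107 + 1/(-109) = -24107 - 1/109 = -2627664/109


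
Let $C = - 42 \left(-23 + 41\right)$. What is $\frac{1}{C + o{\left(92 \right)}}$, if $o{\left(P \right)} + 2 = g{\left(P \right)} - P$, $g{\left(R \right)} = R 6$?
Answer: $- \frac{1}{298} \approx -0.0033557$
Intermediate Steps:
$g{\left(R \right)} = 6 R$
$C = -756$ ($C = \left(-42\right) 18 = -756$)
$o{\left(P \right)} = -2 + 5 P$ ($o{\left(P \right)} = -2 + \left(6 P - P\right) = -2 + 5 P$)
$\frac{1}{C + o{\left(92 \right)}} = \frac{1}{-756 + \left(-2 + 5 \cdot 92\right)} = \frac{1}{-756 + \left(-2 + 460\right)} = \frac{1}{-756 + 458} = \frac{1}{-298} = - \frac{1}{298}$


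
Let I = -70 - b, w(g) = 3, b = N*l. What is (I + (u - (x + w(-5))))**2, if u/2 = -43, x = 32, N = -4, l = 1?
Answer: 34969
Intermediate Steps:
b = -4 (b = -4*1 = -4)
u = -86 (u = 2*(-43) = -86)
I = -66 (I = -70 - 1*(-4) = -70 + 4 = -66)
(I + (u - (x + w(-5))))**2 = (-66 + (-86 - (32 + 3)))**2 = (-66 + (-86 - 1*35))**2 = (-66 + (-86 - 35))**2 = (-66 - 121)**2 = (-187)**2 = 34969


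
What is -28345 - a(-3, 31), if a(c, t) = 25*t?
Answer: -29120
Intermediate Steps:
-28345 - a(-3, 31) = -28345 - 25*31 = -28345 - 1*775 = -28345 - 775 = -29120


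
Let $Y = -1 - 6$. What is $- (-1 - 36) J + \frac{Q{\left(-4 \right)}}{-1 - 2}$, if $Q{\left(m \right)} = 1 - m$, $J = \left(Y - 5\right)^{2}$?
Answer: $\frac{15979}{3} \approx 5326.3$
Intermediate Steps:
$Y = -7$ ($Y = -1 - 6 = -7$)
$J = 144$ ($J = \left(-7 - 5\right)^{2} = \left(-12\right)^{2} = 144$)
$- (-1 - 36) J + \frac{Q{\left(-4 \right)}}{-1 - 2} = - (-1 - 36) 144 + \frac{1 - -4}{-1 - 2} = - (-1 - 36) 144 + \frac{1 + 4}{-3} = \left(-1\right) \left(-37\right) 144 - \frac{5}{3} = 37 \cdot 144 - \frac{5}{3} = 5328 - \frac{5}{3} = \frac{15979}{3}$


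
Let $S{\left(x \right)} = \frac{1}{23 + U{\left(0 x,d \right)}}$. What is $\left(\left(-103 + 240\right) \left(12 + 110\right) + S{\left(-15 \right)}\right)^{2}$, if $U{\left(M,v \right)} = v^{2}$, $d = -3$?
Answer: $\frac{286063452801}{1024} \approx 2.7936 \cdot 10^{8}$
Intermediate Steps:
$S{\left(x \right)} = \frac{1}{32}$ ($S{\left(x \right)} = \frac{1}{23 + \left(-3\right)^{2}} = \frac{1}{23 + 9} = \frac{1}{32}$)
$\left(\left(-103 + 240\right) \left(12 + 110\right) + S{\left(-15 \right)}\right)^{2} = \left(\left(-103 + 240\right) \left(12 + 110\right) + \frac{1}{32}\right)^{2} = \left(137 \cdot 122 + \frac{1}{32}\right)^{2} = \left(16714 + \frac{1}{32}\right)^{2} = \left(\frac{534849}{32}\right)^{2} = \frac{286063452801}{1024}$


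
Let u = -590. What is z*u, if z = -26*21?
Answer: 322140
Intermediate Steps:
z = -546
z*u = -546*(-590) = 322140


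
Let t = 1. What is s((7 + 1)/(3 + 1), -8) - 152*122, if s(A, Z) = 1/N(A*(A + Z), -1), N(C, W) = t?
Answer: -18543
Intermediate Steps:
N(C, W) = 1
s(A, Z) = 1 (s(A, Z) = 1/1 = 1)
s((7 + 1)/(3 + 1), -8) - 152*122 = 1 - 152*122 = 1 - 18544 = -18543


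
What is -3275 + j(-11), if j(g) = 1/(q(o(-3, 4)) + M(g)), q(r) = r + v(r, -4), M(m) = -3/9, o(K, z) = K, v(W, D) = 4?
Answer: -6547/2 ≈ -3273.5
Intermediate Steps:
M(m) = -1/3 (M(m) = -3*1/9 = -1/3)
q(r) = 4 + r (q(r) = r + 4 = 4 + r)
j(g) = 3/2 (j(g) = 1/((4 - 3) - 1/3) = 1/(1 - 1/3) = 1/(2/3) = 3/2)
-3275 + j(-11) = -3275 + 3/2 = -6547/2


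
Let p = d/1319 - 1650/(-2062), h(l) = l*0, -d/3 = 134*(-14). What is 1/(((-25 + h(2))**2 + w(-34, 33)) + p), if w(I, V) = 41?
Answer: 1359889/912576717 ≈ 0.0014902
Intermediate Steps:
d = 5628 (d = -402*(-14) = -3*(-1876) = 5628)
h(l) = 0
p = 6890643/1359889 (p = 5628/1319 - 1650/(-2062) = 5628*(1/1319) - 1650*(-1/2062) = 5628/1319 + 825/1031 = 6890643/1359889 ≈ 5.0671)
1/(((-25 + h(2))**2 + w(-34, 33)) + p) = 1/(((-25 + 0)**2 + 41) + 6890643/1359889) = 1/(((-25)**2 + 41) + 6890643/1359889) = 1/((625 + 41) + 6890643/1359889) = 1/(666 + 6890643/1359889) = 1/(912576717/1359889) = 1359889/912576717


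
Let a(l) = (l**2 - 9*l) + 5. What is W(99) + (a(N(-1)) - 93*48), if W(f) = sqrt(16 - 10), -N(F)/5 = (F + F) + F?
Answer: -4369 + sqrt(6) ≈ -4366.5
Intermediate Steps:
N(F) = -15*F (N(F) = -5*((F + F) + F) = -5*(2*F + F) = -15*F)
W(f) = sqrt(6)
a(l) = 5 + l**2 - 9*l
W(99) + (a(N(-1)) - 93*48) = sqrt(6) + ((5 + (-15*(-1))**2 - (-135)*(-1)) - 93*48) = sqrt(6) + ((5 + 15**2 - 9*15) - 4464) = sqrt(6) + ((5 + 225 - 135) - 4464) = sqrt(6) + (95 - 4464) = sqrt(6) - 4369 = -4369 + sqrt(6)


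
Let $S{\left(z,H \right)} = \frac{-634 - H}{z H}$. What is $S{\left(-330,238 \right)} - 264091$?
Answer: $- \frac{5185426567}{19635} \approx -2.6409 \cdot 10^{5}$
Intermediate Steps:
$S{\left(z,H \right)} = \frac{-634 - H}{H z}$
$S{\left(-330,238 \right)} - 264091 = \frac{-634 - 238}{238 \left(-330\right)} - 264091 = \frac{1}{238} \left(- \frac{1}{330}\right) \left(-634 - 238\right) - 264091 = \frac{1}{238} \left(- \frac{1}{330}\right) \left(-872\right) - 264091 = \frac{218}{19635} - 264091 = - \frac{5185426567}{19635}$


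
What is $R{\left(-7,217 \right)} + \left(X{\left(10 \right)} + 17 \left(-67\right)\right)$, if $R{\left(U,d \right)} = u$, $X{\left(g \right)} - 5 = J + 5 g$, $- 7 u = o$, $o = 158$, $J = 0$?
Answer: $- \frac{7746}{7} \approx -1106.6$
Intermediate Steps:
$u = - \frac{158}{7}$ ($u = \left(- \frac{1}{7}\right) 158 = - \frac{158}{7} \approx -22.571$)
$X{\left(g \right)} = 5 + 5 g$ ($X{\left(g \right)} = 5 + \left(0 + 5 g\right) = 5 + 5 g$)
$R{\left(U,d \right)} = - \frac{158}{7}$
$R{\left(-7,217 \right)} + \left(X{\left(10 \right)} + 17 \left(-67\right)\right) = - \frac{158}{7} + \left(\left(5 + 5 \cdot 10\right) + 17 \left(-67\right)\right) = - \frac{158}{7} + \left(\left(5 + 50\right) - 1139\right) = - \frac{158}{7} + \left(55 - 1139\right) = - \frac{158}{7} - 1084 = - \frac{7746}{7}$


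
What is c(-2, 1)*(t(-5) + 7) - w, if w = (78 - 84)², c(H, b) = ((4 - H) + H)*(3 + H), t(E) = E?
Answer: -28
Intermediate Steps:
c(H, b) = 12 + 4*H (c(H, b) = 4*(3 + H) = 12 + 4*H)
w = 36 (w = (-6)² = 36)
c(-2, 1)*(t(-5) + 7) - w = (12 + 4*(-2))*(-5 + 7) - 1*36 = (12 - 8)*2 - 36 = 4*2 - 36 = 8 - 36 = -28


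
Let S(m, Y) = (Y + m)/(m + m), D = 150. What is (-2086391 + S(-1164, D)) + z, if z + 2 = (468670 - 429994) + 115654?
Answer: -749640275/388 ≈ -1.9321e+6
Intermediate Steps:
S(m, Y) = (Y + m)/(2*m) (S(m, Y) = (Y + m)/((2*m)) = (Y + m)*(1/(2*m)) = (Y + m)/(2*m))
z = 154328 (z = -2 + ((468670 - 429994) + 115654) = -2 + (38676 + 115654) = -2 + 154330 = 154328)
(-2086391 + S(-1164, D)) + z = (-2086391 + (½)*(150 - 1164)/(-1164)) + 154328 = (-2086391 + (½)*(-1/1164)*(-1014)) + 154328 = (-2086391 + 169/388) + 154328 = -809519539/388 + 154328 = -749640275/388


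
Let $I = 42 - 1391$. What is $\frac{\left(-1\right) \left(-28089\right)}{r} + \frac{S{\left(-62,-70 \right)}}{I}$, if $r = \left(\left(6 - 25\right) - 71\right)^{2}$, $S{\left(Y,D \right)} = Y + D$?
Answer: $\frac{4329029}{1214100} \approx 3.5656$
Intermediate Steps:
$S{\left(Y,D \right)} = D + Y$
$I = -1349$ ($I = 42 - 1391 = -1349$)
$r = 8100$ ($r = \left(\left(6 - 25\right) - 71\right)^{2} = \left(-19 - 71\right)^{2} = \left(-90\right)^{2} = 8100$)
$\frac{\left(-1\right) \left(-28089\right)}{r} + \frac{S{\left(-62,-70 \right)}}{I} = \frac{\left(-1\right) \left(-28089\right)}{8100} + \frac{-70 - 62}{-1349} = 28089 \cdot \frac{1}{8100} - - \frac{132}{1349} = \frac{3121}{900} + \frac{132}{1349} = \frac{4329029}{1214100}$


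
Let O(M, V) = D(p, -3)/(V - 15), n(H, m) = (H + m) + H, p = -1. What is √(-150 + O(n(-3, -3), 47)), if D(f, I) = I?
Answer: I*√9606/8 ≈ 12.251*I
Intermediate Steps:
n(H, m) = m + 2*H
O(M, V) = -3/(-15 + V) (O(M, V) = -3/(V - 15) = -3/(-15 + V))
√(-150 + O(n(-3, -3), 47)) = √(-150 - 3/(-15 + 47)) = √(-150 - 3/32) = √(-4803/32) = I*√9606/8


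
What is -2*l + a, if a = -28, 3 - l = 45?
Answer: 56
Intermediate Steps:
l = -42 (l = 3 - 1*45 = 3 - 45 = -42)
-2*l + a = -2*(-42) - 28 = 84 - 28 = 56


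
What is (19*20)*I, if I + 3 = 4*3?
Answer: 3420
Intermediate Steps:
I = 9 (I = -3 + 4*3 = -3 + 12 = 9)
(19*20)*I = (19*20)*9 = 380*9 = 3420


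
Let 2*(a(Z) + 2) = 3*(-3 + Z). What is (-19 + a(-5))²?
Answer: 1089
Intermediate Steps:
a(Z) = -13/2 + 3*Z/2 (a(Z) = -2 + (3*(-3 + Z))/2 = -2 + (-9 + 3*Z)/2 = -2 + (-9/2 + 3*Z/2) = -13/2 + 3*Z/2)
(-19 + a(-5))² = (-19 + (-13/2 + (3/2)*(-5)))² = (-19 + (-13/2 - 15/2))² = (-19 - 14)² = (-33)² = 1089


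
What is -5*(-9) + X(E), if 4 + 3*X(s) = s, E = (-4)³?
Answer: 67/3 ≈ 22.333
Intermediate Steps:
E = -64
X(s) = -4/3 + s/3
-5*(-9) + X(E) = -5*(-9) + (-4/3 + (⅓)*(-64)) = 45 + (-4/3 - 64/3) = 45 - 68/3 = 67/3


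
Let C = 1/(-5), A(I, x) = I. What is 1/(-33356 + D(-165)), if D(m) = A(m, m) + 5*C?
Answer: -1/33522 ≈ -2.9831e-5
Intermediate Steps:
C = -⅕ ≈ -0.20000
D(m) = -1 + m (D(m) = m + 5*(-⅕) = m - 1 = -1 + m)
1/(-33356 + D(-165)) = 1/(-33356 + (-1 - 165)) = 1/(-33356 - 166) = 1/(-33522) = -1/33522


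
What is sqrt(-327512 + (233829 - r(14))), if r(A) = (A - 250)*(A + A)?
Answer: 45*I*sqrt(43) ≈ 295.08*I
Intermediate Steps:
r(A) = 2*A*(-250 + A) (r(A) = (-250 + A)*(2*A) = 2*A*(-250 + A))
sqrt(-327512 + (233829 - r(14))) = sqrt(-327512 + (233829 - 2*14*(-250 + 14))) = sqrt(-327512 + (233829 - 2*14*(-236))) = sqrt(-327512 + (233829 - 1*(-6608))) = sqrt(-327512 + (233829 + 6608)) = sqrt(-327512 + 240437) = sqrt(-87075) = 45*I*sqrt(43)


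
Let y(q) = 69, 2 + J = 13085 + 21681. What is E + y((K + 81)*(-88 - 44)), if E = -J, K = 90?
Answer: -34695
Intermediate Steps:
J = 34764 (J = -2 + (13085 + 21681) = -2 + 34766 = 34764)
E = -34764 (E = -1*34764 = -34764)
E + y((K + 81)*(-88 - 44)) = -34764 + 69 = -34695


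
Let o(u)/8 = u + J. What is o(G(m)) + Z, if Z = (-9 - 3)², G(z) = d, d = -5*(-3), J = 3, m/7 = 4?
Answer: 288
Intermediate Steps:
m = 28 (m = 7*4 = 28)
d = 15
G(z) = 15
o(u) = 24 + 8*u (o(u) = 8*(u + 3) = 8*(3 + u) = 24 + 8*u)
Z = 144 (Z = (-12)² = 144)
o(G(m)) + Z = (24 + 8*15) + 144 = (24 + 120) + 144 = 144 + 144 = 288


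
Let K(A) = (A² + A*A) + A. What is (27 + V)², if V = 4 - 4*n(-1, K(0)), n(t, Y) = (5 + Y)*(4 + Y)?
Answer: 2401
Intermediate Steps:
K(A) = A + 2*A² (K(A) = (A² + A²) + A = 2*A² + A = A + 2*A²)
n(t, Y) = (4 + Y)*(5 + Y)
V = -76 (V = 4 - 4*(20 + (0*(1 + 2*0))² + 9*(0*(1 + 2*0))) = 4 - 4*(20 + (0*(1 + 0))² + 9*(0*(1 + 0))) = 4 - 4*(20 + (0*1)² + 9*(0*1)) = 4 - 4*(20 + 0² + 9*0) = 4 - 4*(20 + 0 + 0) = 4 - 4*20 = 4 - 80 = -76)
(27 + V)² = (27 - 76)² = (-49)² = 2401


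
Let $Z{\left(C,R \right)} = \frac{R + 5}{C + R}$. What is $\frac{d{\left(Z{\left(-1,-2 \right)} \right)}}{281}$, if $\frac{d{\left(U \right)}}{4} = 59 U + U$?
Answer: $- \frac{240}{281} \approx -0.85409$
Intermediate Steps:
$Z{\left(C,R \right)} = \frac{5 + R}{C + R}$
$d{\left(U \right)} = 240 U$ ($d{\left(U \right)} = 4 \left(59 U + U\right) = 4 \cdot 60 U = 240 U$)
$\frac{d{\left(Z{\left(-1,-2 \right)} \right)}}{281} = \frac{240 \frac{5 - 2}{-1 - 2}}{281} = 240 \frac{1}{-3} \cdot 3 \cdot \frac{1}{281} = 240 \left(\left(- \frac{1}{3}\right) 3\right) \frac{1}{281} = 240 \left(-1\right) \frac{1}{281} = \left(-240\right) \frac{1}{281} = - \frac{240}{281}$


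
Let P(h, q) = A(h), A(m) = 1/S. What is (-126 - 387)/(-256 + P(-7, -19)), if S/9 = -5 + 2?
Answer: 13851/6913 ≈ 2.0036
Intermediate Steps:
S = -27 (S = 9*(-5 + 2) = 9*(-3) = -27)
A(m) = -1/27 (A(m) = 1/(-27) = -1/27)
P(h, q) = -1/27
(-126 - 387)/(-256 + P(-7, -19)) = (-126 - 387)/(-256 - 1/27) = -513/(-6913/27) = -513*(-27/6913) = 13851/6913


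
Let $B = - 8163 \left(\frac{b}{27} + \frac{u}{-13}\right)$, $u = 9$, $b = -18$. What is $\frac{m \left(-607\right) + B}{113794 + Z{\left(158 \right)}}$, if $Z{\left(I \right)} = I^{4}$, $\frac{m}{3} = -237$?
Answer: $\frac{2877357}{4051548085} \approx 0.00071019$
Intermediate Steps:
$m = -711$ ($m = 3 \left(-237\right) = -711$)
$B = \frac{144213}{13}$ ($B = - 8163 \left(- \frac{18}{27} + \frac{9}{-13}\right) = - 8163 \left(\left(-18\right) \frac{1}{27} + 9 \left(- \frac{1}{13}\right)\right) = - 8163 \left(- \frac{2}{3} - \frac{9}{13}\right) = \left(-8163\right) \left(- \frac{53}{39}\right) = \frac{144213}{13} \approx 11093.0$)
$\frac{m \left(-607\right) + B}{113794 + Z{\left(158 \right)}} = \frac{\left(-711\right) \left(-607\right) + \frac{144213}{13}}{113794 + 158^{4}} = \frac{431577 + \frac{144213}{13}}{113794 + 623201296} = \frac{5754714}{13 \cdot 623315090} = \frac{5754714}{13} \cdot \frac{1}{623315090} = \frac{2877357}{4051548085}$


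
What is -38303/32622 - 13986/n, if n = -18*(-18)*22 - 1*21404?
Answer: -11320292/58213959 ≈ -0.19446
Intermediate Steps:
n = -14276 (n = 324*22 - 21404 = 7128 - 21404 = -14276)
-38303/32622 - 13986/n = -38303/32622 - 13986/(-14276) = -38303*1/32622 - 13986*(-1/14276) = -38303/32622 + 6993/7138 = -11320292/58213959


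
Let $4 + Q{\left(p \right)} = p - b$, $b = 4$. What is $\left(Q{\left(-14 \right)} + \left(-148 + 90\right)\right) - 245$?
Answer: $-325$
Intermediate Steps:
$Q{\left(p \right)} = -8 + p$ ($Q{\left(p \right)} = -4 + \left(p - 4\right) = -4 + \left(-4 + p\right) = -8 + p$)
$\left(Q{\left(-14 \right)} + \left(-148 + 90\right)\right) - 245 = \left(\left(-8 - 14\right) + \left(-148 + 90\right)\right) - 245 = \left(-22 - 58\right) - 245 = -80 - 245 = -325$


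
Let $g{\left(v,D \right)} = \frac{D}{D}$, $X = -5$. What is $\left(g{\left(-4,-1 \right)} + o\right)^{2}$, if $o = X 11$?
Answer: $2916$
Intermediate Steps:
$g{\left(v,D \right)} = 1$
$o = -55$ ($o = \left(-5\right) 11 = -55$)
$\left(g{\left(-4,-1 \right)} + o\right)^{2} = \left(1 - 55\right)^{2} = \left(-54\right)^{2} = 2916$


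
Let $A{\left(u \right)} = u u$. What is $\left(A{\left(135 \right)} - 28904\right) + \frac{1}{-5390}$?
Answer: $- \frac{57559811}{5390} \approx -10679.0$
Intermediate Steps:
$A{\left(u \right)} = u^{2}$
$\left(A{\left(135 \right)} - 28904\right) + \frac{1}{-5390} = \left(135^{2} - 28904\right) + \frac{1}{-5390} = \left(18225 - 28904\right) - \frac{1}{5390} = -10679 - \frac{1}{5390} = - \frac{57559811}{5390}$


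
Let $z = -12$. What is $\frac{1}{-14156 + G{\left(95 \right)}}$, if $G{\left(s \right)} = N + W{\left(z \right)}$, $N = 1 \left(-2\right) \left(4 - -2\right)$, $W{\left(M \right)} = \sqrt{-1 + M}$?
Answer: $- \frac{14168}{200732237} - \frac{i \sqrt{13}}{200732237} \approx -7.0582 \cdot 10^{-5} - 1.7962 \cdot 10^{-8} i$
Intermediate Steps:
$N = -12$ ($N = - 2 \left(4 + 2\right) = \left(-2\right) 6 = -12$)
$G{\left(s \right)} = -12 + i \sqrt{13}$ ($G{\left(s \right)} = -12 + \sqrt{-1 - 12} = -12 + \sqrt{-13} = -12 + i \sqrt{13}$)
$\frac{1}{-14156 + G{\left(95 \right)}} = \frac{1}{-14156 - \left(12 - i \sqrt{13}\right)} = \frac{1}{-14168 + i \sqrt{13}}$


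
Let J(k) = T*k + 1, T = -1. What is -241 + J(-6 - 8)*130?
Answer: 1709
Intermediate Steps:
J(k) = 1 - k (J(k) = -k + 1 = 1 - k)
-241 + J(-6 - 8)*130 = -241 + (1 - (-6 - 8))*130 = -241 + (1 - 1*(-14))*130 = -241 + (1 + 14)*130 = -241 + 15*130 = -241 + 1950 = 1709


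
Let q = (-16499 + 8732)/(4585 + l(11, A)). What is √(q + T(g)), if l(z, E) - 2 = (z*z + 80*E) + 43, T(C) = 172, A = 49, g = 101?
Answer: √12864685795/8671 ≈ 13.081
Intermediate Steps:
l(z, E) = 45 + z² + 80*E (l(z, E) = 2 + ((z*z + 80*E) + 43) = 2 + ((z² + 80*E) + 43) = 2 + (43 + z² + 80*E) = 45 + z² + 80*E)
q = -7767/8671 (q = (-16499 + 8732)/(4585 + (45 + 11² + 80*49)) = -7767/(4585 + (45 + 121 + 3920)) = -7767/(4585 + 4086) = -7767/8671 ≈ -0.89574)
√(q + T(g)) = √(-7767/8671 + 172) = √(1483645/8671) = √12864685795/8671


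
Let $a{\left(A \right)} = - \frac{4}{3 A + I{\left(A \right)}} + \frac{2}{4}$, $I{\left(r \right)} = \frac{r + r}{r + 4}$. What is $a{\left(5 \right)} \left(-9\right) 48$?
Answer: $- \frac{15768}{145} \approx -108.74$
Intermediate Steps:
$I{\left(r \right)} = \frac{2 r}{4 + r}$
$a{\left(A \right)} = \frac{1}{2} - \frac{4}{3 A + \frac{2 A}{4 + A}}$ ($a{\left(A \right)} = - \frac{4}{3 A + \frac{2 A}{4 + A}} + \frac{2}{4} = - \frac{4}{3 A + \frac{2 A}{4 + A}} + 2 \cdot \frac{1}{4} = - \frac{4}{3 A + \frac{2 A}{4 + A}} + \frac{1}{2} = \frac{1}{2} - \frac{4}{3 A + \frac{2 A}{4 + A}}$)
$a{\left(5 \right)} \left(-9\right) 48 = \frac{-32 + 3 \cdot 5^{2} + 6 \cdot 5}{2 \cdot 5 \left(14 + 3 \cdot 5\right)} \left(-9\right) 48 = \frac{1}{2} \cdot \frac{1}{5} \frac{1}{14 + 15} \left(-32 + 3 \cdot 25 + 30\right) \left(-9\right) 48 = \frac{1}{2} \cdot \frac{1}{5} \cdot \frac{1}{29} \left(-32 + 75 + 30\right) \left(-9\right) 48 = \frac{1}{2} \cdot \frac{1}{5} \cdot \frac{1}{29} \cdot 73 \left(-9\right) 48 = \frac{73}{290} \left(-9\right) 48 = \left(- \frac{657}{290}\right) 48 = - \frac{15768}{145}$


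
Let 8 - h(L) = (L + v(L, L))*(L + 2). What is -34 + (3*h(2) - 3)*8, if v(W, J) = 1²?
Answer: -154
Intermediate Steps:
v(W, J) = 1
h(L) = 8 - (1 + L)*(2 + L) (h(L) = 8 - (L + 1)*(L + 2) = 8 - (1 + L)*(2 + L))
-34 + (3*h(2) - 3)*8 = -34 + (3*(6 - 1*2² - 3*2) - 3)*8 = -34 + (3*(6 - 1*4 - 6) - 3)*8 = -34 + (3*(6 - 4 - 6) - 3)*8 = -34 + (3*(-4) - 3)*8 = -34 + (-12 - 3)*8 = -34 - 15*8 = -34 - 120 = -154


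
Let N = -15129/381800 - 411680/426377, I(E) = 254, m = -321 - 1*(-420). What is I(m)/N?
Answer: -41348847604400/163630081633 ≈ -252.70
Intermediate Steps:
m = 99 (m = -321 + 420 = 99)
N = -163630081633/162790738600 (N = -15129*1/381800 - 411680*1/426377 = -15129/381800 - 411680/426377 = -163630081633/162790738600 ≈ -1.0052)
I(m)/N = 254/(-163630081633/162790738600) = 254*(-162790738600/163630081633) = -41348847604400/163630081633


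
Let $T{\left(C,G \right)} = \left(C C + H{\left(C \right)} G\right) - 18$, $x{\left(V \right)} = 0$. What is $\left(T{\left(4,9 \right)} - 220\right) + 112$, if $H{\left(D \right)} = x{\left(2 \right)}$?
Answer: $-110$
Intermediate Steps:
$H{\left(D \right)} = 0$
$T{\left(C,G \right)} = -18 + C^{2}$ ($T{\left(C,G \right)} = \left(C C + 0 G\right) - 18 = \left(C^{2} + 0\right) - 18 = C^{2} - 18 = -18 + C^{2}$)
$\left(T{\left(4,9 \right)} - 220\right) + 112 = \left(\left(-18 + 4^{2}\right) - 220\right) + 112 = \left(\left(-18 + 16\right) - 220\right) + 112 = \left(-2 - 220\right) + 112 = -222 + 112 = -110$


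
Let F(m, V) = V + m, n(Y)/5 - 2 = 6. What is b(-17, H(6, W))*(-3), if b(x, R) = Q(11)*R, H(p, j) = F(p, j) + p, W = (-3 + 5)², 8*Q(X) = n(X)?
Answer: -240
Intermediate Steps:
n(Y) = 40 (n(Y) = 10 + 5*6 = 10 + 30 = 40)
Q(X) = 5 (Q(X) = (⅛)*40 = 5)
W = 4 (W = 2² = 4)
H(p, j) = j + 2*p (H(p, j) = (j + p) + p = j + 2*p)
b(x, R) = 5*R
b(-17, H(6, W))*(-3) = (5*(4 + 2*6))*(-3) = (5*(4 + 12))*(-3) = (5*16)*(-3) = 80*(-3) = -240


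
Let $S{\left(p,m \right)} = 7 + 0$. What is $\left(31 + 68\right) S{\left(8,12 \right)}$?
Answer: $693$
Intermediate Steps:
$S{\left(p,m \right)} = 7$
$\left(31 + 68\right) S{\left(8,12 \right)} = \left(31 + 68\right) 7 = 99 \cdot 7 = 693$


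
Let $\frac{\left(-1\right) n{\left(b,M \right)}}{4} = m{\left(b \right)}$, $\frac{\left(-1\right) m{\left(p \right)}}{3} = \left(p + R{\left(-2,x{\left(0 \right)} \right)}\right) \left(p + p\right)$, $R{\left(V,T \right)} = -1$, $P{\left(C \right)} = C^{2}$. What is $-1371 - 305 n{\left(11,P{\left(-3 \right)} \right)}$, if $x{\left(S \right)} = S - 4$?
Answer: $-806571$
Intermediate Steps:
$x{\left(S \right)} = -4 + S$
$m{\left(p \right)} = - 6 p \left(-1 + p\right)$ ($m{\left(p \right)} = - 3 \left(p - 1\right) \left(p + p\right) = - 3 \left(-1 + p\right) 2 p = - 3 \cdot 2 p \left(-1 + p\right) = - 6 p \left(-1 + p\right)$)
$n{\left(b,M \right)} = - 24 b \left(1 - b\right)$ ($n{\left(b,M \right)} = - 4 \cdot 6 b \left(1 - b\right) = - 24 b \left(1 - b\right)$)
$-1371 - 305 n{\left(11,P{\left(-3 \right)} \right)} = -1371 - 305 \cdot 24 \cdot 11 \left(-1 + 11\right) = -1371 - 305 \cdot 24 \cdot 11 \cdot 10 = -1371 - 805200 = -806571$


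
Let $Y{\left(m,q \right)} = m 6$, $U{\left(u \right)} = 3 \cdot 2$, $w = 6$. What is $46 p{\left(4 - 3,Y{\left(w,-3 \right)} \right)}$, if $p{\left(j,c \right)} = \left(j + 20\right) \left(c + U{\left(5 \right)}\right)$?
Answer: $40572$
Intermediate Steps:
$U{\left(u \right)} = 6$
$Y{\left(m,q \right)} = 6 m$
$p{\left(j,c \right)} = \left(6 + c\right) \left(20 + j\right)$ ($p{\left(j,c \right)} = \left(j + 20\right) \left(c + 6\right) = \left(20 + j\right) \left(6 + c\right) = \left(6 + c\right) \left(20 + j\right)$)
$46 p{\left(4 - 3,Y{\left(w,-3 \right)} \right)} = 46 \left(120 + 6 \left(4 - 3\right) + 20 \cdot 6 \cdot 6 + 6 \cdot 6 \left(4 - 3\right)\right) = 46 \left(120 + 6 \cdot 1 + 20 \cdot 36 + 36 \cdot 1\right) = 46 \left(120 + 6 + 720 + 36\right) = 46 \cdot 882 = 40572$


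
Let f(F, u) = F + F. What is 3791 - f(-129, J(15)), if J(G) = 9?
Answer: 4049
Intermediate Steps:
f(F, u) = 2*F
3791 - f(-129, J(15)) = 3791 - 2*(-129) = 3791 - 1*(-258) = 3791 + 258 = 4049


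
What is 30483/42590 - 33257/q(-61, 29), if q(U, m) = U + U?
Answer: 355033639/1298995 ≈ 273.31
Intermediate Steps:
q(U, m) = 2*U
30483/42590 - 33257/q(-61, 29) = 30483/42590 - 33257/(2*(-61)) = 30483*(1/42590) - 33257/(-122) = 30483/42590 - 33257*(-1/122) = 30483/42590 + 33257/122 = 355033639/1298995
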